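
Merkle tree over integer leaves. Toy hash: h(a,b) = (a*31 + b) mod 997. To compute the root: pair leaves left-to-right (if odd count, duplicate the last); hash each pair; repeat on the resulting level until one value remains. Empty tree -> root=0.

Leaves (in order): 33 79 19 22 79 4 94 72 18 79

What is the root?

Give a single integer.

Answer: 924

Derivation:
L0: [33, 79, 19, 22, 79, 4, 94, 72, 18, 79]
L1: h(33,79)=(33*31+79)%997=105 h(19,22)=(19*31+22)%997=611 h(79,4)=(79*31+4)%997=459 h(94,72)=(94*31+72)%997=992 h(18,79)=(18*31+79)%997=637 -> [105, 611, 459, 992, 637]
L2: h(105,611)=(105*31+611)%997=875 h(459,992)=(459*31+992)%997=266 h(637,637)=(637*31+637)%997=444 -> [875, 266, 444]
L3: h(875,266)=(875*31+266)%997=472 h(444,444)=(444*31+444)%997=250 -> [472, 250]
L4: h(472,250)=(472*31+250)%997=924 -> [924]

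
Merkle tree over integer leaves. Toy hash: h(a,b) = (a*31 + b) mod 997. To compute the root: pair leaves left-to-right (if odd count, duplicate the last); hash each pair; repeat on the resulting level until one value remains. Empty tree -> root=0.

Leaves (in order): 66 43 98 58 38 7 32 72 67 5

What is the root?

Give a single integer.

L0: [66, 43, 98, 58, 38, 7, 32, 72, 67, 5]
L1: h(66,43)=(66*31+43)%997=95 h(98,58)=(98*31+58)%997=105 h(38,7)=(38*31+7)%997=188 h(32,72)=(32*31+72)%997=67 h(67,5)=(67*31+5)%997=88 -> [95, 105, 188, 67, 88]
L2: h(95,105)=(95*31+105)%997=59 h(188,67)=(188*31+67)%997=910 h(88,88)=(88*31+88)%997=822 -> [59, 910, 822]
L3: h(59,910)=(59*31+910)%997=745 h(822,822)=(822*31+822)%997=382 -> [745, 382]
L4: h(745,382)=(745*31+382)%997=546 -> [546]

Answer: 546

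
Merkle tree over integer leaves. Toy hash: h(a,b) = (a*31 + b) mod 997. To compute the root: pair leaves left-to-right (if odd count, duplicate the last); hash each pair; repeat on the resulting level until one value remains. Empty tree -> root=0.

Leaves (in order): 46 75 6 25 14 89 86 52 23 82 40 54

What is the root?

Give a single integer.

Answer: 396

Derivation:
L0: [46, 75, 6, 25, 14, 89, 86, 52, 23, 82, 40, 54]
L1: h(46,75)=(46*31+75)%997=504 h(6,25)=(6*31+25)%997=211 h(14,89)=(14*31+89)%997=523 h(86,52)=(86*31+52)%997=724 h(23,82)=(23*31+82)%997=795 h(40,54)=(40*31+54)%997=297 -> [504, 211, 523, 724, 795, 297]
L2: h(504,211)=(504*31+211)%997=880 h(523,724)=(523*31+724)%997=985 h(795,297)=(795*31+297)%997=17 -> [880, 985, 17]
L3: h(880,985)=(880*31+985)%997=349 h(17,17)=(17*31+17)%997=544 -> [349, 544]
L4: h(349,544)=(349*31+544)%997=396 -> [396]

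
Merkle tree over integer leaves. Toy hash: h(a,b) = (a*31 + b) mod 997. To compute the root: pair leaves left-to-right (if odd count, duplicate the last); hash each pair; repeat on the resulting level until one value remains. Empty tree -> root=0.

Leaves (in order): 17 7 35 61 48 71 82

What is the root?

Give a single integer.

L0: [17, 7, 35, 61, 48, 71, 82]
L1: h(17,7)=(17*31+7)%997=534 h(35,61)=(35*31+61)%997=149 h(48,71)=(48*31+71)%997=562 h(82,82)=(82*31+82)%997=630 -> [534, 149, 562, 630]
L2: h(534,149)=(534*31+149)%997=751 h(562,630)=(562*31+630)%997=106 -> [751, 106]
L3: h(751,106)=(751*31+106)%997=456 -> [456]

Answer: 456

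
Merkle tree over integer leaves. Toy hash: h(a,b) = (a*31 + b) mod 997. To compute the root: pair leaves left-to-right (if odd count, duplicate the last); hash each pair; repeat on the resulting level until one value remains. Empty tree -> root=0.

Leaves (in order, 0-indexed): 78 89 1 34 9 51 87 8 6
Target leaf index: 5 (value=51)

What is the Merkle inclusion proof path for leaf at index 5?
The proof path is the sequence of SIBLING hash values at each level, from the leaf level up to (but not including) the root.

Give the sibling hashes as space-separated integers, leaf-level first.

L0 (leaves): [78, 89, 1, 34, 9, 51, 87, 8, 6], target index=5
L1: h(78,89)=(78*31+89)%997=513 [pair 0] h(1,34)=(1*31+34)%997=65 [pair 1] h(9,51)=(9*31+51)%997=330 [pair 2] h(87,8)=(87*31+8)%997=711 [pair 3] h(6,6)=(6*31+6)%997=192 [pair 4] -> [513, 65, 330, 711, 192]
  Sibling for proof at L0: 9
L2: h(513,65)=(513*31+65)%997=16 [pair 0] h(330,711)=(330*31+711)%997=971 [pair 1] h(192,192)=(192*31+192)%997=162 [pair 2] -> [16, 971, 162]
  Sibling for proof at L1: 711
L3: h(16,971)=(16*31+971)%997=470 [pair 0] h(162,162)=(162*31+162)%997=199 [pair 1] -> [470, 199]
  Sibling for proof at L2: 16
L4: h(470,199)=(470*31+199)%997=811 [pair 0] -> [811]
  Sibling for proof at L3: 199
Root: 811
Proof path (sibling hashes from leaf to root): [9, 711, 16, 199]

Answer: 9 711 16 199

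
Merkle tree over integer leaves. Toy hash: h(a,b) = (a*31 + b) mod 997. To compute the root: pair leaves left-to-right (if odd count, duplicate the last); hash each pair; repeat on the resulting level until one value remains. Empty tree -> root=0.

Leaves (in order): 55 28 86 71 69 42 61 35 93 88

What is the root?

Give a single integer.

Answer: 913

Derivation:
L0: [55, 28, 86, 71, 69, 42, 61, 35, 93, 88]
L1: h(55,28)=(55*31+28)%997=736 h(86,71)=(86*31+71)%997=743 h(69,42)=(69*31+42)%997=187 h(61,35)=(61*31+35)%997=929 h(93,88)=(93*31+88)%997=977 -> [736, 743, 187, 929, 977]
L2: h(736,743)=(736*31+743)%997=628 h(187,929)=(187*31+929)%997=744 h(977,977)=(977*31+977)%997=357 -> [628, 744, 357]
L3: h(628,744)=(628*31+744)%997=272 h(357,357)=(357*31+357)%997=457 -> [272, 457]
L4: h(272,457)=(272*31+457)%997=913 -> [913]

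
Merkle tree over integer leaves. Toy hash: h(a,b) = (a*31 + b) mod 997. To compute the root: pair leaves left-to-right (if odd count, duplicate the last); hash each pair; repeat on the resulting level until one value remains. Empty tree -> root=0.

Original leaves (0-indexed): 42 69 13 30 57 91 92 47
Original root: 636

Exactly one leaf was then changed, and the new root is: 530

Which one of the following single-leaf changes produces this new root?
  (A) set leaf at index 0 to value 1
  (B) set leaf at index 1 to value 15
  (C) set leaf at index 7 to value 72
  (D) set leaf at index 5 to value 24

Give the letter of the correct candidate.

Original leaves: [42, 69, 13, 30, 57, 91, 92, 47]
Target new root: 530
Try each candidate change and compute the resulting root:
Candidate A: set leaf[0] = 1 -> leaves = [1, 69, 13, 30, 57, 91, 92, 47]
  L0: [1, 69, 13, 30, 57, 91, 92, 47]
  L1: h(1,69)=(1*31+69)%997=100 h(13,30)=(13*31+30)%997=433 h(57,91)=(57*31+91)%997=861 h(92,47)=(92*31+47)%997=905 -> [100, 433, 861, 905]
  L2: h(100,433)=(100*31+433)%997=542 h(861,905)=(861*31+905)%997=677 -> [542, 677]
  L3: h(542,677)=(542*31+677)%997=530 -> [530]
  root = 530 == target 530  ** MATCH **
Candidate B: set leaf[1] = 15 -> leaves = [42, 15, 13, 30, 57, 91, 92, 47]
  L0: [42, 15, 13, 30, 57, 91, 92, 47]
  L1: h(42,15)=(42*31+15)%997=320 h(13,30)=(13*31+30)%997=433 h(57,91)=(57*31+91)%997=861 h(92,47)=(92*31+47)%997=905 -> [320, 433, 861, 905]
  L2: h(320,433)=(320*31+433)%997=383 h(861,905)=(861*31+905)%997=677 -> [383, 677]
  L3: h(383,677)=(383*31+677)%997=586 -> [586]
  root = 586 != target 530
Candidate C: set leaf[7] = 72 -> leaves = [42, 69, 13, 30, 57, 91, 92, 72]
  L0: [42, 69, 13, 30, 57, 91, 92, 72]
  L1: h(42,69)=(42*31+69)%997=374 h(13,30)=(13*31+30)%997=433 h(57,91)=(57*31+91)%997=861 h(92,72)=(92*31+72)%997=930 -> [374, 433, 861, 930]
  L2: h(374,433)=(374*31+433)%997=63 h(861,930)=(861*31+930)%997=702 -> [63, 702]
  L3: h(63,702)=(63*31+702)%997=661 -> [661]
  root = 661 != target 530
Candidate D: set leaf[5] = 24 -> leaves = [42, 69, 13, 30, 57, 24, 92, 47]
  L0: [42, 69, 13, 30, 57, 24, 92, 47]
  L1: h(42,69)=(42*31+69)%997=374 h(13,30)=(13*31+30)%997=433 h(57,24)=(57*31+24)%997=794 h(92,47)=(92*31+47)%997=905 -> [374, 433, 794, 905]
  L2: h(374,433)=(374*31+433)%997=63 h(794,905)=(794*31+905)%997=594 -> [63, 594]
  L3: h(63,594)=(63*31+594)%997=553 -> [553]
  root = 553 != target 530
Candidate A produces the target root.

Answer: A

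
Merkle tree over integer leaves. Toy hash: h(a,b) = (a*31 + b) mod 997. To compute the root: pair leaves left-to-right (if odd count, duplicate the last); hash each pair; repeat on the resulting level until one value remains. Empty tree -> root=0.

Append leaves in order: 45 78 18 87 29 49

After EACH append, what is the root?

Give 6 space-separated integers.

After append 45 (leaves=[45]):
  L0: [45]
  root=45
After append 78 (leaves=[45, 78]):
  L0: [45, 78]
  L1: h(45,78)=(45*31+78)%997=476 -> [476]
  root=476
After append 18 (leaves=[45, 78, 18]):
  L0: [45, 78, 18]
  L1: h(45,78)=(45*31+78)%997=476 h(18,18)=(18*31+18)%997=576 -> [476, 576]
  L2: h(476,576)=(476*31+576)%997=377 -> [377]
  root=377
After append 87 (leaves=[45, 78, 18, 87]):
  L0: [45, 78, 18, 87]
  L1: h(45,78)=(45*31+78)%997=476 h(18,87)=(18*31+87)%997=645 -> [476, 645]
  L2: h(476,645)=(476*31+645)%997=446 -> [446]
  root=446
After append 29 (leaves=[45, 78, 18, 87, 29]):
  L0: [45, 78, 18, 87, 29]
  L1: h(45,78)=(45*31+78)%997=476 h(18,87)=(18*31+87)%997=645 h(29,29)=(29*31+29)%997=928 -> [476, 645, 928]
  L2: h(476,645)=(476*31+645)%997=446 h(928,928)=(928*31+928)%997=783 -> [446, 783]
  L3: h(446,783)=(446*31+783)%997=651 -> [651]
  root=651
After append 49 (leaves=[45, 78, 18, 87, 29, 49]):
  L0: [45, 78, 18, 87, 29, 49]
  L1: h(45,78)=(45*31+78)%997=476 h(18,87)=(18*31+87)%997=645 h(29,49)=(29*31+49)%997=948 -> [476, 645, 948]
  L2: h(476,645)=(476*31+645)%997=446 h(948,948)=(948*31+948)%997=426 -> [446, 426]
  L3: h(446,426)=(446*31+426)%997=294 -> [294]
  root=294

Answer: 45 476 377 446 651 294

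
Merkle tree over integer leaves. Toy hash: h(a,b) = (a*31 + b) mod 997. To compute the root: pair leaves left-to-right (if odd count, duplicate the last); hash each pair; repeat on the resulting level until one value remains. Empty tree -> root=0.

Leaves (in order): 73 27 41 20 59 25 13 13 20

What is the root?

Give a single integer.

L0: [73, 27, 41, 20, 59, 25, 13, 13, 20]
L1: h(73,27)=(73*31+27)%997=296 h(41,20)=(41*31+20)%997=294 h(59,25)=(59*31+25)%997=857 h(13,13)=(13*31+13)%997=416 h(20,20)=(20*31+20)%997=640 -> [296, 294, 857, 416, 640]
L2: h(296,294)=(296*31+294)%997=497 h(857,416)=(857*31+416)%997=64 h(640,640)=(640*31+640)%997=540 -> [497, 64, 540]
L3: h(497,64)=(497*31+64)%997=516 h(540,540)=(540*31+540)%997=331 -> [516, 331]
L4: h(516,331)=(516*31+331)%997=375 -> [375]

Answer: 375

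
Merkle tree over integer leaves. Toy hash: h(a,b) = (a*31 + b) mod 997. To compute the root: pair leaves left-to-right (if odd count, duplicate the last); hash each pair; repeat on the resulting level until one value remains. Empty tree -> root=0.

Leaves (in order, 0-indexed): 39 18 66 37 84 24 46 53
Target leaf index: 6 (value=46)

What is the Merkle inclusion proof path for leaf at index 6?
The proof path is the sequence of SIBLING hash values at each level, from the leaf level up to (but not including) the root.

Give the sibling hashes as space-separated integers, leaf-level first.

Answer: 53 634 240

Derivation:
L0 (leaves): [39, 18, 66, 37, 84, 24, 46, 53], target index=6
L1: h(39,18)=(39*31+18)%997=230 [pair 0] h(66,37)=(66*31+37)%997=89 [pair 1] h(84,24)=(84*31+24)%997=634 [pair 2] h(46,53)=(46*31+53)%997=482 [pair 3] -> [230, 89, 634, 482]
  Sibling for proof at L0: 53
L2: h(230,89)=(230*31+89)%997=240 [pair 0] h(634,482)=(634*31+482)%997=196 [pair 1] -> [240, 196]
  Sibling for proof at L1: 634
L3: h(240,196)=(240*31+196)%997=657 [pair 0] -> [657]
  Sibling for proof at L2: 240
Root: 657
Proof path (sibling hashes from leaf to root): [53, 634, 240]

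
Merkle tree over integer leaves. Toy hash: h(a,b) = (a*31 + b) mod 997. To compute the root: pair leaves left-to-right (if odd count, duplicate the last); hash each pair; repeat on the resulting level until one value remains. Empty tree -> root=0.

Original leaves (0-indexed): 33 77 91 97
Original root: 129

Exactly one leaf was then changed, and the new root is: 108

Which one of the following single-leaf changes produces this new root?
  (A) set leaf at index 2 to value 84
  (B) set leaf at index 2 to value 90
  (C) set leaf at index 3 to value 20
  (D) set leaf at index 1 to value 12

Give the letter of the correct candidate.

Answer: D

Derivation:
Original leaves: [33, 77, 91, 97]
Target new root: 108
Try each candidate change and compute the resulting root:
Candidate A: set leaf[2] = 84 -> leaves = [33, 77, 84, 97]
  L0: [33, 77, 84, 97]
  L1: h(33,77)=(33*31+77)%997=103 h(84,97)=(84*31+97)%997=707 -> [103, 707]
  L2: h(103,707)=(103*31+707)%997=909 -> [909]
  root = 909 != target 108
Candidate B: set leaf[2] = 90 -> leaves = [33, 77, 90, 97]
  L0: [33, 77, 90, 97]
  L1: h(33,77)=(33*31+77)%997=103 h(90,97)=(90*31+97)%997=893 -> [103, 893]
  L2: h(103,893)=(103*31+893)%997=98 -> [98]
  root = 98 != target 108
Candidate C: set leaf[3] = 20 -> leaves = [33, 77, 91, 20]
  L0: [33, 77, 91, 20]
  L1: h(33,77)=(33*31+77)%997=103 h(91,20)=(91*31+20)%997=847 -> [103, 847]
  L2: h(103,847)=(103*31+847)%997=52 -> [52]
  root = 52 != target 108
Candidate D: set leaf[1] = 12 -> leaves = [33, 12, 91, 97]
  L0: [33, 12, 91, 97]
  L1: h(33,12)=(33*31+12)%997=38 h(91,97)=(91*31+97)%997=924 -> [38, 924]
  L2: h(38,924)=(38*31+924)%997=108 -> [108]
  root = 108 == target 108  ** MATCH **
Candidate D produces the target root.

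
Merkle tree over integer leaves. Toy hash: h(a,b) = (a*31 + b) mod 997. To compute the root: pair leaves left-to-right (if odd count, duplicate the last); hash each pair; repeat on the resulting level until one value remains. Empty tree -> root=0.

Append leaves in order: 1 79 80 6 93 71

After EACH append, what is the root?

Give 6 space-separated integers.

After append 1 (leaves=[1]):
  L0: [1]
  root=1
After append 79 (leaves=[1, 79]):
  L0: [1, 79]
  L1: h(1,79)=(1*31+79)%997=110 -> [110]
  root=110
After append 80 (leaves=[1, 79, 80]):
  L0: [1, 79, 80]
  L1: h(1,79)=(1*31+79)%997=110 h(80,80)=(80*31+80)%997=566 -> [110, 566]
  L2: h(110,566)=(110*31+566)%997=985 -> [985]
  root=985
After append 6 (leaves=[1, 79, 80, 6]):
  L0: [1, 79, 80, 6]
  L1: h(1,79)=(1*31+79)%997=110 h(80,6)=(80*31+6)%997=492 -> [110, 492]
  L2: h(110,492)=(110*31+492)%997=911 -> [911]
  root=911
After append 93 (leaves=[1, 79, 80, 6, 93]):
  L0: [1, 79, 80, 6, 93]
  L1: h(1,79)=(1*31+79)%997=110 h(80,6)=(80*31+6)%997=492 h(93,93)=(93*31+93)%997=982 -> [110, 492, 982]
  L2: h(110,492)=(110*31+492)%997=911 h(982,982)=(982*31+982)%997=517 -> [911, 517]
  L3: h(911,517)=(911*31+517)%997=842 -> [842]
  root=842
After append 71 (leaves=[1, 79, 80, 6, 93, 71]):
  L0: [1, 79, 80, 6, 93, 71]
  L1: h(1,79)=(1*31+79)%997=110 h(80,6)=(80*31+6)%997=492 h(93,71)=(93*31+71)%997=960 -> [110, 492, 960]
  L2: h(110,492)=(110*31+492)%997=911 h(960,960)=(960*31+960)%997=810 -> [911, 810]
  L3: h(911,810)=(911*31+810)%997=138 -> [138]
  root=138

Answer: 1 110 985 911 842 138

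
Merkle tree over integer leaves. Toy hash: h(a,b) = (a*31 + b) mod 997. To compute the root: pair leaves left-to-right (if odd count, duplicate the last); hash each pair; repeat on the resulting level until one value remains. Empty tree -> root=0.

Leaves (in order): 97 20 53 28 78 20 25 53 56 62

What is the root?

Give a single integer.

L0: [97, 20, 53, 28, 78, 20, 25, 53, 56, 62]
L1: h(97,20)=(97*31+20)%997=36 h(53,28)=(53*31+28)%997=674 h(78,20)=(78*31+20)%997=444 h(25,53)=(25*31+53)%997=828 h(56,62)=(56*31+62)%997=801 -> [36, 674, 444, 828, 801]
L2: h(36,674)=(36*31+674)%997=793 h(444,828)=(444*31+828)%997=634 h(801,801)=(801*31+801)%997=707 -> [793, 634, 707]
L3: h(793,634)=(793*31+634)%997=292 h(707,707)=(707*31+707)%997=690 -> [292, 690]
L4: h(292,690)=(292*31+690)%997=769 -> [769]

Answer: 769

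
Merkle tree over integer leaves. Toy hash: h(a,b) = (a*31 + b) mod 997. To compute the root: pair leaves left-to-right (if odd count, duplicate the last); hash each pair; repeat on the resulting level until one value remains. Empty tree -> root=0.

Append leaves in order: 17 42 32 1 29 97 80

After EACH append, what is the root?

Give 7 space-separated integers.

After append 17 (leaves=[17]):
  L0: [17]
  root=17
After append 42 (leaves=[17, 42]):
  L0: [17, 42]
  L1: h(17,42)=(17*31+42)%997=569 -> [569]
  root=569
After append 32 (leaves=[17, 42, 32]):
  L0: [17, 42, 32]
  L1: h(17,42)=(17*31+42)%997=569 h(32,32)=(32*31+32)%997=27 -> [569, 27]
  L2: h(569,27)=(569*31+27)%997=717 -> [717]
  root=717
After append 1 (leaves=[17, 42, 32, 1]):
  L0: [17, 42, 32, 1]
  L1: h(17,42)=(17*31+42)%997=569 h(32,1)=(32*31+1)%997=993 -> [569, 993]
  L2: h(569,993)=(569*31+993)%997=686 -> [686]
  root=686
After append 29 (leaves=[17, 42, 32, 1, 29]):
  L0: [17, 42, 32, 1, 29]
  L1: h(17,42)=(17*31+42)%997=569 h(32,1)=(32*31+1)%997=993 h(29,29)=(29*31+29)%997=928 -> [569, 993, 928]
  L2: h(569,993)=(569*31+993)%997=686 h(928,928)=(928*31+928)%997=783 -> [686, 783]
  L3: h(686,783)=(686*31+783)%997=115 -> [115]
  root=115
After append 97 (leaves=[17, 42, 32, 1, 29, 97]):
  L0: [17, 42, 32, 1, 29, 97]
  L1: h(17,42)=(17*31+42)%997=569 h(32,1)=(32*31+1)%997=993 h(29,97)=(29*31+97)%997=996 -> [569, 993, 996]
  L2: h(569,993)=(569*31+993)%997=686 h(996,996)=(996*31+996)%997=965 -> [686, 965]
  L3: h(686,965)=(686*31+965)%997=297 -> [297]
  root=297
After append 80 (leaves=[17, 42, 32, 1, 29, 97, 80]):
  L0: [17, 42, 32, 1, 29, 97, 80]
  L1: h(17,42)=(17*31+42)%997=569 h(32,1)=(32*31+1)%997=993 h(29,97)=(29*31+97)%997=996 h(80,80)=(80*31+80)%997=566 -> [569, 993, 996, 566]
  L2: h(569,993)=(569*31+993)%997=686 h(996,566)=(996*31+566)%997=535 -> [686, 535]
  L3: h(686,535)=(686*31+535)%997=864 -> [864]
  root=864

Answer: 17 569 717 686 115 297 864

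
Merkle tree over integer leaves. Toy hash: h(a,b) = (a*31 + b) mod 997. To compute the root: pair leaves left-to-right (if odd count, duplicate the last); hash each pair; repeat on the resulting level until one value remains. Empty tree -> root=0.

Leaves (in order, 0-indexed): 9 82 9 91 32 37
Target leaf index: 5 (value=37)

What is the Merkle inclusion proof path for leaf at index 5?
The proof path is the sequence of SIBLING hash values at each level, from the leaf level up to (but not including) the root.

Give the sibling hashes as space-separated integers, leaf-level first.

Answer: 32 32 594

Derivation:
L0 (leaves): [9, 82, 9, 91, 32, 37], target index=5
L1: h(9,82)=(9*31+82)%997=361 [pair 0] h(9,91)=(9*31+91)%997=370 [pair 1] h(32,37)=(32*31+37)%997=32 [pair 2] -> [361, 370, 32]
  Sibling for proof at L0: 32
L2: h(361,370)=(361*31+370)%997=594 [pair 0] h(32,32)=(32*31+32)%997=27 [pair 1] -> [594, 27]
  Sibling for proof at L1: 32
L3: h(594,27)=(594*31+27)%997=495 [pair 0] -> [495]
  Sibling for proof at L2: 594
Root: 495
Proof path (sibling hashes from leaf to root): [32, 32, 594]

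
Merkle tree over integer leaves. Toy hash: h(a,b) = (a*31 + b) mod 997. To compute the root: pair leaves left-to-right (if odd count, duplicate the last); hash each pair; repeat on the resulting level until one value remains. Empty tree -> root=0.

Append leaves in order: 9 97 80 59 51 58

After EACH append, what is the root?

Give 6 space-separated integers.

Answer: 9 376 258 237 748 972

Derivation:
After append 9 (leaves=[9]):
  L0: [9]
  root=9
After append 97 (leaves=[9, 97]):
  L0: [9, 97]
  L1: h(9,97)=(9*31+97)%997=376 -> [376]
  root=376
After append 80 (leaves=[9, 97, 80]):
  L0: [9, 97, 80]
  L1: h(9,97)=(9*31+97)%997=376 h(80,80)=(80*31+80)%997=566 -> [376, 566]
  L2: h(376,566)=(376*31+566)%997=258 -> [258]
  root=258
After append 59 (leaves=[9, 97, 80, 59]):
  L0: [9, 97, 80, 59]
  L1: h(9,97)=(9*31+97)%997=376 h(80,59)=(80*31+59)%997=545 -> [376, 545]
  L2: h(376,545)=(376*31+545)%997=237 -> [237]
  root=237
After append 51 (leaves=[9, 97, 80, 59, 51]):
  L0: [9, 97, 80, 59, 51]
  L1: h(9,97)=(9*31+97)%997=376 h(80,59)=(80*31+59)%997=545 h(51,51)=(51*31+51)%997=635 -> [376, 545, 635]
  L2: h(376,545)=(376*31+545)%997=237 h(635,635)=(635*31+635)%997=380 -> [237, 380]
  L3: h(237,380)=(237*31+380)%997=748 -> [748]
  root=748
After append 58 (leaves=[9, 97, 80, 59, 51, 58]):
  L0: [9, 97, 80, 59, 51, 58]
  L1: h(9,97)=(9*31+97)%997=376 h(80,59)=(80*31+59)%997=545 h(51,58)=(51*31+58)%997=642 -> [376, 545, 642]
  L2: h(376,545)=(376*31+545)%997=237 h(642,642)=(642*31+642)%997=604 -> [237, 604]
  L3: h(237,604)=(237*31+604)%997=972 -> [972]
  root=972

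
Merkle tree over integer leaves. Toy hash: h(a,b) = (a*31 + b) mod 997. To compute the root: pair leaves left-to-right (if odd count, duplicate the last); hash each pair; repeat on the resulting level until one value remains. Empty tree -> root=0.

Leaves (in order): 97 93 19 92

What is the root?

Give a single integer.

L0: [97, 93, 19, 92]
L1: h(97,93)=(97*31+93)%997=109 h(19,92)=(19*31+92)%997=681 -> [109, 681]
L2: h(109,681)=(109*31+681)%997=72 -> [72]

Answer: 72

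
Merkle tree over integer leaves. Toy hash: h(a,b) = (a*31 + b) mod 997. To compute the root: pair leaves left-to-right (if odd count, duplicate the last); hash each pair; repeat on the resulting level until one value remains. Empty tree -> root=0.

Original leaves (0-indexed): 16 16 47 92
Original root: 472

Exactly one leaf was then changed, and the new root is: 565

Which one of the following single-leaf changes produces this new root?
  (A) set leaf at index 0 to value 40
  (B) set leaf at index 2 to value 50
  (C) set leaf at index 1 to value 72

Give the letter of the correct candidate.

Original leaves: [16, 16, 47, 92]
Target new root: 565
Try each candidate change and compute the resulting root:
Candidate A: set leaf[0] = 40 -> leaves = [40, 16, 47, 92]
  L0: [40, 16, 47, 92]
  L1: h(40,16)=(40*31+16)%997=259 h(47,92)=(47*31+92)%997=552 -> [259, 552]
  L2: h(259,552)=(259*31+552)%997=605 -> [605]
  root = 605 != target 565
Candidate B: set leaf[2] = 50 -> leaves = [16, 16, 50, 92]
  L0: [16, 16, 50, 92]
  L1: h(16,16)=(16*31+16)%997=512 h(50,92)=(50*31+92)%997=645 -> [512, 645]
  L2: h(512,645)=(512*31+645)%997=565 -> [565]
  root = 565 == target 565  ** MATCH **
Candidate C: set leaf[1] = 72 -> leaves = [16, 72, 47, 92]
  L0: [16, 72, 47, 92]
  L1: h(16,72)=(16*31+72)%997=568 h(47,92)=(47*31+92)%997=552 -> [568, 552]
  L2: h(568,552)=(568*31+552)%997=214 -> [214]
  root = 214 != target 565
Candidate B produces the target root.

Answer: B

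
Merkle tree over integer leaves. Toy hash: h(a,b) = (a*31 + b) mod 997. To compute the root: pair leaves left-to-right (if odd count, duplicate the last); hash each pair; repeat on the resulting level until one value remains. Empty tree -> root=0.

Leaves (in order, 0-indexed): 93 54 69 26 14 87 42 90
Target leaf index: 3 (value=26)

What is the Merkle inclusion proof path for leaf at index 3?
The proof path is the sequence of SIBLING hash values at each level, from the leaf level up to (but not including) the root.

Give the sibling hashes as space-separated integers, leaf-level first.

Answer: 69 943 594

Derivation:
L0 (leaves): [93, 54, 69, 26, 14, 87, 42, 90], target index=3
L1: h(93,54)=(93*31+54)%997=943 [pair 0] h(69,26)=(69*31+26)%997=171 [pair 1] h(14,87)=(14*31+87)%997=521 [pair 2] h(42,90)=(42*31+90)%997=395 [pair 3] -> [943, 171, 521, 395]
  Sibling for proof at L0: 69
L2: h(943,171)=(943*31+171)%997=491 [pair 0] h(521,395)=(521*31+395)%997=594 [pair 1] -> [491, 594]
  Sibling for proof at L1: 943
L3: h(491,594)=(491*31+594)%997=860 [pair 0] -> [860]
  Sibling for proof at L2: 594
Root: 860
Proof path (sibling hashes from leaf to root): [69, 943, 594]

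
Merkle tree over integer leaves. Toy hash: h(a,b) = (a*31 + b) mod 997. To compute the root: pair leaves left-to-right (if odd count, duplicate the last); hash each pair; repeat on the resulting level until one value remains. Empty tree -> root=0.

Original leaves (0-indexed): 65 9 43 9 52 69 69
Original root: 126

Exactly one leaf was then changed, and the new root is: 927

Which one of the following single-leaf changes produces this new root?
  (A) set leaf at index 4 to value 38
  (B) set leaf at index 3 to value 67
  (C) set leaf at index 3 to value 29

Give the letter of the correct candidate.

Original leaves: [65, 9, 43, 9, 52, 69, 69]
Target new root: 927
Try each candidate change and compute the resulting root:
Candidate A: set leaf[4] = 38 -> leaves = [65, 9, 43, 9, 38, 69, 69]
  L0: [65, 9, 43, 9, 38, 69, 69]
  L1: h(65,9)=(65*31+9)%997=30 h(43,9)=(43*31+9)%997=345 h(38,69)=(38*31+69)%997=250 h(69,69)=(69*31+69)%997=214 -> [30, 345, 250, 214]
  L2: h(30,345)=(30*31+345)%997=278 h(250,214)=(250*31+214)%997=985 -> [278, 985]
  L3: h(278,985)=(278*31+985)%997=630 -> [630]
  root = 630 != target 927
Candidate B: set leaf[3] = 67 -> leaves = [65, 9, 43, 67, 52, 69, 69]
  L0: [65, 9, 43, 67, 52, 69, 69]
  L1: h(65,9)=(65*31+9)%997=30 h(43,67)=(43*31+67)%997=403 h(52,69)=(52*31+69)%997=684 h(69,69)=(69*31+69)%997=214 -> [30, 403, 684, 214]
  L2: h(30,403)=(30*31+403)%997=336 h(684,214)=(684*31+214)%997=481 -> [336, 481]
  L3: h(336,481)=(336*31+481)%997=927 -> [927]
  root = 927 == target 927  ** MATCH **
Candidate C: set leaf[3] = 29 -> leaves = [65, 9, 43, 29, 52, 69, 69]
  L0: [65, 9, 43, 29, 52, 69, 69]
  L1: h(65,9)=(65*31+9)%997=30 h(43,29)=(43*31+29)%997=365 h(52,69)=(52*31+69)%997=684 h(69,69)=(69*31+69)%997=214 -> [30, 365, 684, 214]
  L2: h(30,365)=(30*31+365)%997=298 h(684,214)=(684*31+214)%997=481 -> [298, 481]
  L3: h(298,481)=(298*31+481)%997=746 -> [746]
  root = 746 != target 927
Candidate B produces the target root.

Answer: B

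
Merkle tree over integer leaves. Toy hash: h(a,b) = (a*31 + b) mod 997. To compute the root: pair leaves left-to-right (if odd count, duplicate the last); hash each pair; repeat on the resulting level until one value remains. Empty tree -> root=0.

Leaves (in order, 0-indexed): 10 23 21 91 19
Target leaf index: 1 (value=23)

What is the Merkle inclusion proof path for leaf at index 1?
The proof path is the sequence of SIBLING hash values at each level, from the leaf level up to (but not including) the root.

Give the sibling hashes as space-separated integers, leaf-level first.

L0 (leaves): [10, 23, 21, 91, 19], target index=1
L1: h(10,23)=(10*31+23)%997=333 [pair 0] h(21,91)=(21*31+91)%997=742 [pair 1] h(19,19)=(19*31+19)%997=608 [pair 2] -> [333, 742, 608]
  Sibling for proof at L0: 10
L2: h(333,742)=(333*31+742)%997=98 [pair 0] h(608,608)=(608*31+608)%997=513 [pair 1] -> [98, 513]
  Sibling for proof at L1: 742
L3: h(98,513)=(98*31+513)%997=560 [pair 0] -> [560]
  Sibling for proof at L2: 513
Root: 560
Proof path (sibling hashes from leaf to root): [10, 742, 513]

Answer: 10 742 513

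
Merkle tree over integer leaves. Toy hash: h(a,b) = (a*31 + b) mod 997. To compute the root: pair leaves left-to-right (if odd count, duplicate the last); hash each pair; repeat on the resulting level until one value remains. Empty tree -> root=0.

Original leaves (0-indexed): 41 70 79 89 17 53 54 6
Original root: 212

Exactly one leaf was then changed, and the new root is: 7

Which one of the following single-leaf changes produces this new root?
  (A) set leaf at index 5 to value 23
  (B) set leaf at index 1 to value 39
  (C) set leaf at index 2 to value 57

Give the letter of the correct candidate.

Original leaves: [41, 70, 79, 89, 17, 53, 54, 6]
Target new root: 7
Try each candidate change and compute the resulting root:
Candidate A: set leaf[5] = 23 -> leaves = [41, 70, 79, 89, 17, 23, 54, 6]
  L0: [41, 70, 79, 89, 17, 23, 54, 6]
  L1: h(41,70)=(41*31+70)%997=344 h(79,89)=(79*31+89)%997=544 h(17,23)=(17*31+23)%997=550 h(54,6)=(54*31+6)%997=683 -> [344, 544, 550, 683]
  L2: h(344,544)=(344*31+544)%997=241 h(550,683)=(550*31+683)%997=784 -> [241, 784]
  L3: h(241,784)=(241*31+784)%997=279 -> [279]
  root = 279 != target 7
Candidate B: set leaf[1] = 39 -> leaves = [41, 39, 79, 89, 17, 53, 54, 6]
  L0: [41, 39, 79, 89, 17, 53, 54, 6]
  L1: h(41,39)=(41*31+39)%997=313 h(79,89)=(79*31+89)%997=544 h(17,53)=(17*31+53)%997=580 h(54,6)=(54*31+6)%997=683 -> [313, 544, 580, 683]
  L2: h(313,544)=(313*31+544)%997=277 h(580,683)=(580*31+683)%997=717 -> [277, 717]
  L3: h(277,717)=(277*31+717)%997=331 -> [331]
  root = 331 != target 7
Candidate C: set leaf[2] = 57 -> leaves = [41, 70, 57, 89, 17, 53, 54, 6]
  L0: [41, 70, 57, 89, 17, 53, 54, 6]
  L1: h(41,70)=(41*31+70)%997=344 h(57,89)=(57*31+89)%997=859 h(17,53)=(17*31+53)%997=580 h(54,6)=(54*31+6)%997=683 -> [344, 859, 580, 683]
  L2: h(344,859)=(344*31+859)%997=556 h(580,683)=(580*31+683)%997=717 -> [556, 717]
  L3: h(556,717)=(556*31+717)%997=7 -> [7]
  root = 7 == target 7  ** MATCH **
Candidate C produces the target root.

Answer: C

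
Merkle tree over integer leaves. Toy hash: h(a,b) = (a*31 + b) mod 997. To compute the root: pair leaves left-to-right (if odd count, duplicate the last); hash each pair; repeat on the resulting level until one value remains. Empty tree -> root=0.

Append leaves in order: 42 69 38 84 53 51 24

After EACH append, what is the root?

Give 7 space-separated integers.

After append 42 (leaves=[42]):
  L0: [42]
  root=42
After append 69 (leaves=[42, 69]):
  L0: [42, 69]
  L1: h(42,69)=(42*31+69)%997=374 -> [374]
  root=374
After append 38 (leaves=[42, 69, 38]):
  L0: [42, 69, 38]
  L1: h(42,69)=(42*31+69)%997=374 h(38,38)=(38*31+38)%997=219 -> [374, 219]
  L2: h(374,219)=(374*31+219)%997=846 -> [846]
  root=846
After append 84 (leaves=[42, 69, 38, 84]):
  L0: [42, 69, 38, 84]
  L1: h(42,69)=(42*31+69)%997=374 h(38,84)=(38*31+84)%997=265 -> [374, 265]
  L2: h(374,265)=(374*31+265)%997=892 -> [892]
  root=892
After append 53 (leaves=[42, 69, 38, 84, 53]):
  L0: [42, 69, 38, 84, 53]
  L1: h(42,69)=(42*31+69)%997=374 h(38,84)=(38*31+84)%997=265 h(53,53)=(53*31+53)%997=699 -> [374, 265, 699]
  L2: h(374,265)=(374*31+265)%997=892 h(699,699)=(699*31+699)%997=434 -> [892, 434]
  L3: h(892,434)=(892*31+434)%997=170 -> [170]
  root=170
After append 51 (leaves=[42, 69, 38, 84, 53, 51]):
  L0: [42, 69, 38, 84, 53, 51]
  L1: h(42,69)=(42*31+69)%997=374 h(38,84)=(38*31+84)%997=265 h(53,51)=(53*31+51)%997=697 -> [374, 265, 697]
  L2: h(374,265)=(374*31+265)%997=892 h(697,697)=(697*31+697)%997=370 -> [892, 370]
  L3: h(892,370)=(892*31+370)%997=106 -> [106]
  root=106
After append 24 (leaves=[42, 69, 38, 84, 53, 51, 24]):
  L0: [42, 69, 38, 84, 53, 51, 24]
  L1: h(42,69)=(42*31+69)%997=374 h(38,84)=(38*31+84)%997=265 h(53,51)=(53*31+51)%997=697 h(24,24)=(24*31+24)%997=768 -> [374, 265, 697, 768]
  L2: h(374,265)=(374*31+265)%997=892 h(697,768)=(697*31+768)%997=441 -> [892, 441]
  L3: h(892,441)=(892*31+441)%997=177 -> [177]
  root=177

Answer: 42 374 846 892 170 106 177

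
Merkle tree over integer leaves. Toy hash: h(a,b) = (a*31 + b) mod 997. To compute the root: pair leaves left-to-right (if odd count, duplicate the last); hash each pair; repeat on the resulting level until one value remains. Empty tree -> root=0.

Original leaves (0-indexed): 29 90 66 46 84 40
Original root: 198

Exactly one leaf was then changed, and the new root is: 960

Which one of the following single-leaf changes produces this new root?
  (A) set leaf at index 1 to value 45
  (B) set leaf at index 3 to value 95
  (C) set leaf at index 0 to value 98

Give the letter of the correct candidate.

Original leaves: [29, 90, 66, 46, 84, 40]
Target new root: 960
Try each candidate change and compute the resulting root:
Candidate A: set leaf[1] = 45 -> leaves = [29, 45, 66, 46, 84, 40]
  L0: [29, 45, 66, 46, 84, 40]
  L1: h(29,45)=(29*31+45)%997=944 h(66,46)=(66*31+46)%997=98 h(84,40)=(84*31+40)%997=650 -> [944, 98, 650]
  L2: h(944,98)=(944*31+98)%997=449 h(650,650)=(650*31+650)%997=860 -> [449, 860]
  L3: h(449,860)=(449*31+860)%997=821 -> [821]
  root = 821 != target 960
Candidate B: set leaf[3] = 95 -> leaves = [29, 90, 66, 95, 84, 40]
  L0: [29, 90, 66, 95, 84, 40]
  L1: h(29,90)=(29*31+90)%997=989 h(66,95)=(66*31+95)%997=147 h(84,40)=(84*31+40)%997=650 -> [989, 147, 650]
  L2: h(989,147)=(989*31+147)%997=896 h(650,650)=(650*31+650)%997=860 -> [896, 860]
  L3: h(896,860)=(896*31+860)%997=720 -> [720]
  root = 720 != target 960
Candidate C: set leaf[0] = 98 -> leaves = [98, 90, 66, 46, 84, 40]
  L0: [98, 90, 66, 46, 84, 40]
  L1: h(98,90)=(98*31+90)%997=137 h(66,46)=(66*31+46)%997=98 h(84,40)=(84*31+40)%997=650 -> [137, 98, 650]
  L2: h(137,98)=(137*31+98)%997=357 h(650,650)=(650*31+650)%997=860 -> [357, 860]
  L3: h(357,860)=(357*31+860)%997=960 -> [960]
  root = 960 == target 960  ** MATCH **
Candidate C produces the target root.

Answer: C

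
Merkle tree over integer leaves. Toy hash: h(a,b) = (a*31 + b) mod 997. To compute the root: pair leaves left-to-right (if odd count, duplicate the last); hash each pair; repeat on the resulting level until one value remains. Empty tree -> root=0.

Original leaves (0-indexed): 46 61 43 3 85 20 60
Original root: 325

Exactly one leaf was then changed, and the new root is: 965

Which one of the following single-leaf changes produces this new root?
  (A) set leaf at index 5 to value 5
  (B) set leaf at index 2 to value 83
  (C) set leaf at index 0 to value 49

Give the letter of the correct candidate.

Answer: C

Derivation:
Original leaves: [46, 61, 43, 3, 85, 20, 60]
Target new root: 965
Try each candidate change and compute the resulting root:
Candidate A: set leaf[5] = 5 -> leaves = [46, 61, 43, 3, 85, 5, 60]
  L0: [46, 61, 43, 3, 85, 5, 60]
  L1: h(46,61)=(46*31+61)%997=490 h(43,3)=(43*31+3)%997=339 h(85,5)=(85*31+5)%997=646 h(60,60)=(60*31+60)%997=923 -> [490, 339, 646, 923]
  L2: h(490,339)=(490*31+339)%997=574 h(646,923)=(646*31+923)%997=12 -> [574, 12]
  L3: h(574,12)=(574*31+12)%997=857 -> [857]
  root = 857 != target 965
Candidate B: set leaf[2] = 83 -> leaves = [46, 61, 83, 3, 85, 20, 60]
  L0: [46, 61, 83, 3, 85, 20, 60]
  L1: h(46,61)=(46*31+61)%997=490 h(83,3)=(83*31+3)%997=582 h(85,20)=(85*31+20)%997=661 h(60,60)=(60*31+60)%997=923 -> [490, 582, 661, 923]
  L2: h(490,582)=(490*31+582)%997=817 h(661,923)=(661*31+923)%997=477 -> [817, 477]
  L3: h(817,477)=(817*31+477)%997=879 -> [879]
  root = 879 != target 965
Candidate C: set leaf[0] = 49 -> leaves = [49, 61, 43, 3, 85, 20, 60]
  L0: [49, 61, 43, 3, 85, 20, 60]
  L1: h(49,61)=(49*31+61)%997=583 h(43,3)=(43*31+3)%997=339 h(85,20)=(85*31+20)%997=661 h(60,60)=(60*31+60)%997=923 -> [583, 339, 661, 923]
  L2: h(583,339)=(583*31+339)%997=466 h(661,923)=(661*31+923)%997=477 -> [466, 477]
  L3: h(466,477)=(466*31+477)%997=965 -> [965]
  root = 965 == target 965  ** MATCH **
Candidate C produces the target root.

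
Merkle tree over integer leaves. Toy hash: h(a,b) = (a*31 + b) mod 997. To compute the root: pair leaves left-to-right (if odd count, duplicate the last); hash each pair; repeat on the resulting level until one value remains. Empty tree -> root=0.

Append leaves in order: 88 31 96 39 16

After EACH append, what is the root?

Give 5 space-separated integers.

After append 88 (leaves=[88]):
  L0: [88]
  root=88
After append 31 (leaves=[88, 31]):
  L0: [88, 31]
  L1: h(88,31)=(88*31+31)%997=765 -> [765]
  root=765
After append 96 (leaves=[88, 31, 96]):
  L0: [88, 31, 96]
  L1: h(88,31)=(88*31+31)%997=765 h(96,96)=(96*31+96)%997=81 -> [765, 81]
  L2: h(765,81)=(765*31+81)%997=865 -> [865]
  root=865
After append 39 (leaves=[88, 31, 96, 39]):
  L0: [88, 31, 96, 39]
  L1: h(88,31)=(88*31+31)%997=765 h(96,39)=(96*31+39)%997=24 -> [765, 24]
  L2: h(765,24)=(765*31+24)%997=808 -> [808]
  root=808
After append 16 (leaves=[88, 31, 96, 39, 16]):
  L0: [88, 31, 96, 39, 16]
  L1: h(88,31)=(88*31+31)%997=765 h(96,39)=(96*31+39)%997=24 h(16,16)=(16*31+16)%997=512 -> [765, 24, 512]
  L2: h(765,24)=(765*31+24)%997=808 h(512,512)=(512*31+512)%997=432 -> [808, 432]
  L3: h(808,432)=(808*31+432)%997=555 -> [555]
  root=555

Answer: 88 765 865 808 555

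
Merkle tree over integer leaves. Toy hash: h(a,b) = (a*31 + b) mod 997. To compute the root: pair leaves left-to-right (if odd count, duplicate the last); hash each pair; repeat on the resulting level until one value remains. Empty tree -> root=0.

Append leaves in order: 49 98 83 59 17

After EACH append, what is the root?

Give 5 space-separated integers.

After append 49 (leaves=[49]):
  L0: [49]
  root=49
After append 98 (leaves=[49, 98]):
  L0: [49, 98]
  L1: h(49,98)=(49*31+98)%997=620 -> [620]
  root=620
After append 83 (leaves=[49, 98, 83]):
  L0: [49, 98, 83]
  L1: h(49,98)=(49*31+98)%997=620 h(83,83)=(83*31+83)%997=662 -> [620, 662]
  L2: h(620,662)=(620*31+662)%997=939 -> [939]
  root=939
After append 59 (leaves=[49, 98, 83, 59]):
  L0: [49, 98, 83, 59]
  L1: h(49,98)=(49*31+98)%997=620 h(83,59)=(83*31+59)%997=638 -> [620, 638]
  L2: h(620,638)=(620*31+638)%997=915 -> [915]
  root=915
After append 17 (leaves=[49, 98, 83, 59, 17]):
  L0: [49, 98, 83, 59, 17]
  L1: h(49,98)=(49*31+98)%997=620 h(83,59)=(83*31+59)%997=638 h(17,17)=(17*31+17)%997=544 -> [620, 638, 544]
  L2: h(620,638)=(620*31+638)%997=915 h(544,544)=(544*31+544)%997=459 -> [915, 459]
  L3: h(915,459)=(915*31+459)%997=908 -> [908]
  root=908

Answer: 49 620 939 915 908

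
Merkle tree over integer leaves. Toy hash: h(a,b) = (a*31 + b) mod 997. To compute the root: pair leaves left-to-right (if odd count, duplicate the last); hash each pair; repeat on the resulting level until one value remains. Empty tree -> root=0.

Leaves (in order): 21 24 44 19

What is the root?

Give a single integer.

L0: [21, 24, 44, 19]
L1: h(21,24)=(21*31+24)%997=675 h(44,19)=(44*31+19)%997=386 -> [675, 386]
L2: h(675,386)=(675*31+386)%997=374 -> [374]

Answer: 374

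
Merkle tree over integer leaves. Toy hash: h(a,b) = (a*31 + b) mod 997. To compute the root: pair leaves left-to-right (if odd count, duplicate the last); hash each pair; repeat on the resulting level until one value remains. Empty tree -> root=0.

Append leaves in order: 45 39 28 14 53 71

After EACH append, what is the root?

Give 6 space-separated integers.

After append 45 (leaves=[45]):
  L0: [45]
  root=45
After append 39 (leaves=[45, 39]):
  L0: [45, 39]
  L1: h(45,39)=(45*31+39)%997=437 -> [437]
  root=437
After append 28 (leaves=[45, 39, 28]):
  L0: [45, 39, 28]
  L1: h(45,39)=(45*31+39)%997=437 h(28,28)=(28*31+28)%997=896 -> [437, 896]
  L2: h(437,896)=(437*31+896)%997=485 -> [485]
  root=485
After append 14 (leaves=[45, 39, 28, 14]):
  L0: [45, 39, 28, 14]
  L1: h(45,39)=(45*31+39)%997=437 h(28,14)=(28*31+14)%997=882 -> [437, 882]
  L2: h(437,882)=(437*31+882)%997=471 -> [471]
  root=471
After append 53 (leaves=[45, 39, 28, 14, 53]):
  L0: [45, 39, 28, 14, 53]
  L1: h(45,39)=(45*31+39)%997=437 h(28,14)=(28*31+14)%997=882 h(53,53)=(53*31+53)%997=699 -> [437, 882, 699]
  L2: h(437,882)=(437*31+882)%997=471 h(699,699)=(699*31+699)%997=434 -> [471, 434]
  L3: h(471,434)=(471*31+434)%997=80 -> [80]
  root=80
After append 71 (leaves=[45, 39, 28, 14, 53, 71]):
  L0: [45, 39, 28, 14, 53, 71]
  L1: h(45,39)=(45*31+39)%997=437 h(28,14)=(28*31+14)%997=882 h(53,71)=(53*31+71)%997=717 -> [437, 882, 717]
  L2: h(437,882)=(437*31+882)%997=471 h(717,717)=(717*31+717)%997=13 -> [471, 13]
  L3: h(471,13)=(471*31+13)%997=656 -> [656]
  root=656

Answer: 45 437 485 471 80 656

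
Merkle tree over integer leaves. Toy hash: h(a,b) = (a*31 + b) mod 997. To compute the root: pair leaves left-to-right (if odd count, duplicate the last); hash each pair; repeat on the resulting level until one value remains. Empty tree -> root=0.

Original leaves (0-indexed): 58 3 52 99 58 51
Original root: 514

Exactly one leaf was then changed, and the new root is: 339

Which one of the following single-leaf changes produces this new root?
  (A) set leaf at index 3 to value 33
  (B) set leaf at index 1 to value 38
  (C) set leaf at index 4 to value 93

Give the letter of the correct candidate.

Original leaves: [58, 3, 52, 99, 58, 51]
Target new root: 339
Try each candidate change and compute the resulting root:
Candidate A: set leaf[3] = 33 -> leaves = [58, 3, 52, 33, 58, 51]
  L0: [58, 3, 52, 33, 58, 51]
  L1: h(58,3)=(58*31+3)%997=804 h(52,33)=(52*31+33)%997=648 h(58,51)=(58*31+51)%997=852 -> [804, 648, 852]
  L2: h(804,648)=(804*31+648)%997=647 h(852,852)=(852*31+852)%997=345 -> [647, 345]
  L3: h(647,345)=(647*31+345)%997=462 -> [462]
  root = 462 != target 339
Candidate B: set leaf[1] = 38 -> leaves = [58, 38, 52, 99, 58, 51]
  L0: [58, 38, 52, 99, 58, 51]
  L1: h(58,38)=(58*31+38)%997=839 h(52,99)=(52*31+99)%997=714 h(58,51)=(58*31+51)%997=852 -> [839, 714, 852]
  L2: h(839,714)=(839*31+714)%997=801 h(852,852)=(852*31+852)%997=345 -> [801, 345]
  L3: h(801,345)=(801*31+345)%997=251 -> [251]
  root = 251 != target 339
Candidate C: set leaf[4] = 93 -> leaves = [58, 3, 52, 99, 93, 51]
  L0: [58, 3, 52, 99, 93, 51]
  L1: h(58,3)=(58*31+3)%997=804 h(52,99)=(52*31+99)%997=714 h(93,51)=(93*31+51)%997=940 -> [804, 714, 940]
  L2: h(804,714)=(804*31+714)%997=713 h(940,940)=(940*31+940)%997=170 -> [713, 170]
  L3: h(713,170)=(713*31+170)%997=339 -> [339]
  root = 339 == target 339  ** MATCH **
Candidate C produces the target root.

Answer: C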